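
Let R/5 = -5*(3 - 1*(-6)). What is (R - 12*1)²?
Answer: 56169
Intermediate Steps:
R = -225 (R = 5*(-5*(3 - 1*(-6))) = 5*(-5*(3 + 6)) = 5*(-5*9) = 5*(-45) = -225)
(R - 12*1)² = (-225 - 12*1)² = (-225 - 12)² = (-237)² = 56169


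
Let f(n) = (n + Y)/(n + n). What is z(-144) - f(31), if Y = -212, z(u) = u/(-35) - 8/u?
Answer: 69226/9765 ≈ 7.0892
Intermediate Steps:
z(u) = -8/u - u/35 (z(u) = u*(-1/35) - 8/u = -u/35 - 8/u = -8/u - u/35)
f(n) = (-212 + n)/(2*n) (f(n) = (n - 212)/(n + n) = (-212 + n)/((2*n)) = (-212 + n)*(1/(2*n)) = (-212 + n)/(2*n))
z(-144) - f(31) = (-8/(-144) - 1/35*(-144)) - (-212 + 31)/(2*31) = (-8*(-1/144) + 144/35) - (-181)/(2*31) = (1/18 + 144/35) - 1*(-181/62) = 2627/630 + 181/62 = 69226/9765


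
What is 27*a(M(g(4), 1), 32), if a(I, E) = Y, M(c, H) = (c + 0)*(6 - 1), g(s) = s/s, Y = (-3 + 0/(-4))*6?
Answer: -486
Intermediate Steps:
Y = -18 (Y = (-3 + 0*(-¼))*6 = (-3 + 0)*6 = -3*6 = -18)
g(s) = 1
M(c, H) = 5*c (M(c, H) = c*5 = 5*c)
a(I, E) = -18
27*a(M(g(4), 1), 32) = 27*(-18) = -486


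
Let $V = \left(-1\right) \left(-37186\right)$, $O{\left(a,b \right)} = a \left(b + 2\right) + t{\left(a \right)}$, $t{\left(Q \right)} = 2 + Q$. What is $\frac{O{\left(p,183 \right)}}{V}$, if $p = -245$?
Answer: $- \frac{22784}{18593} \approx -1.2254$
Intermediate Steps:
$O{\left(a,b \right)} = 2 + a + a \left(2 + b\right)$ ($O{\left(a,b \right)} = a \left(b + 2\right) + \left(2 + a\right) = a \left(2 + b\right) + \left(2 + a\right) = 2 + a + a \left(2 + b\right)$)
$V = 37186$
$\frac{O{\left(p,183 \right)}}{V} = \frac{2 + 3 \left(-245\right) - 44835}{37186} = \left(2 - 735 - 44835\right) \frac{1}{37186} = \left(-45568\right) \frac{1}{37186} = - \frac{22784}{18593}$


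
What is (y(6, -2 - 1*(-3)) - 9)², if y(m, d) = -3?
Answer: 144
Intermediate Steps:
(y(6, -2 - 1*(-3)) - 9)² = (-3 - 9)² = (-12)² = 144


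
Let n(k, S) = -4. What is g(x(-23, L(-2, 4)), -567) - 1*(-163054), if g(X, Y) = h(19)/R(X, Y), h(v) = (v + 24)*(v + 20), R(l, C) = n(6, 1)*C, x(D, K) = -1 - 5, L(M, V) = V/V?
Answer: 123269383/756 ≈ 1.6305e+5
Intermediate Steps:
L(M, V) = 1
x(D, K) = -6
R(l, C) = -4*C
h(v) = (20 + v)*(24 + v) (h(v) = (24 + v)*(20 + v) = (20 + v)*(24 + v))
g(X, Y) = -1677/(4*Y) (g(X, Y) = (480 + 19² + 44*19)/((-4*Y)) = (480 + 361 + 836)*(-1/(4*Y)) = 1677*(-1/(4*Y)) = -1677/(4*Y))
g(x(-23, L(-2, 4)), -567) - 1*(-163054) = -1677/4/(-567) - 1*(-163054) = -1677/4*(-1/567) + 163054 = 559/756 + 163054 = 123269383/756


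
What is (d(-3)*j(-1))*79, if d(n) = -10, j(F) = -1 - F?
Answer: 0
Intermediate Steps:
(d(-3)*j(-1))*79 = -10*(-1 - 1*(-1))*79 = -10*(-1 + 1)*79 = -10*0*79 = 0*79 = 0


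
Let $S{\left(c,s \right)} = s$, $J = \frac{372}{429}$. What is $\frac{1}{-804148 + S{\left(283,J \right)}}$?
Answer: $- \frac{143}{114993040} \approx -1.2436 \cdot 10^{-6}$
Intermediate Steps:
$J = \frac{124}{143}$ ($J = 372 \cdot \frac{1}{429} = \frac{124}{143} \approx 0.86713$)
$\frac{1}{-804148 + S{\left(283,J \right)}} = \frac{1}{-804148 + \frac{124}{143}} = \frac{1}{- \frac{114993040}{143}} = - \frac{143}{114993040}$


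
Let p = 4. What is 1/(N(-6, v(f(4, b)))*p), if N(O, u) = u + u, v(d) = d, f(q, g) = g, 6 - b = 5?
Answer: ⅛ ≈ 0.12500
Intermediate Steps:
b = 1 (b = 6 - 1*5 = 6 - 5 = 1)
N(O, u) = 2*u
1/(N(-6, v(f(4, b)))*p) = 1/((2*1)*4) = 1/(2*4) = 1/8 = ⅛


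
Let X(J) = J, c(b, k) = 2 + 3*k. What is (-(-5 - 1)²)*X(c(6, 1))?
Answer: -180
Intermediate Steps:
(-(-5 - 1)²)*X(c(6, 1)) = (-(-5 - 1)²)*(2 + 3*1) = (-1*(-6)²)*(2 + 3) = -1*36*5 = -36*5 = -180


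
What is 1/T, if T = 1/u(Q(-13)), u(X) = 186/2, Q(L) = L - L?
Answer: 93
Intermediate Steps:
Q(L) = 0
u(X) = 93 (u(X) = 186*(½) = 93)
T = 1/93 ≈ 0.010753
1/T = 1/(1/93) = 93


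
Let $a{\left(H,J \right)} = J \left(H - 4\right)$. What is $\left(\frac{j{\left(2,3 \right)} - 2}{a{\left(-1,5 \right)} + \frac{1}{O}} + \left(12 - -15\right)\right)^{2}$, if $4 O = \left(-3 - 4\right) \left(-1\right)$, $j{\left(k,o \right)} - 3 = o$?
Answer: $\frac{21058921}{29241} \approx 720.18$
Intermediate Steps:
$a{\left(H,J \right)} = J \left(-4 + H\right)$
$j{\left(k,o \right)} = 3 + o$
$O = \frac{7}{4}$ ($O = \frac{\left(-3 - 4\right) \left(-1\right)}{4} = \frac{\left(-7\right) \left(-1\right)}{4} = \frac{1}{4} \cdot 7 = \frac{7}{4} \approx 1.75$)
$\left(\frac{j{\left(2,3 \right)} - 2}{a{\left(-1,5 \right)} + \frac{1}{O}} + \left(12 - -15\right)\right)^{2} = \left(\frac{\left(3 + 3\right) - 2}{5 \left(-4 - 1\right) + \frac{1}{\frac{7}{4}}} + \left(12 - -15\right)\right)^{2} = \left(\frac{6 - 2}{5 \left(-5\right) + \frac{4}{7}} + \left(12 + 15\right)\right)^{2} = \left(\frac{4}{-25 + \frac{4}{7}} + 27\right)^{2} = \left(\frac{4}{- \frac{171}{7}} + 27\right)^{2} = \left(4 \left(- \frac{7}{171}\right) + 27\right)^{2} = \left(- \frac{28}{171} + 27\right)^{2} = \left(\frac{4589}{171}\right)^{2} = \frac{21058921}{29241}$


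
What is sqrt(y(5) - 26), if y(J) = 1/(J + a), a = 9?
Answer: 11*I*sqrt(42)/14 ≈ 5.092*I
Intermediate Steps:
y(J) = 1/(9 + J) (y(J) = 1/(J + 9) = 1/(9 + J))
sqrt(y(5) - 26) = sqrt(1/(9 + 5) - 26) = sqrt(1/14 - 26) = sqrt(-363/14) = 11*I*sqrt(42)/14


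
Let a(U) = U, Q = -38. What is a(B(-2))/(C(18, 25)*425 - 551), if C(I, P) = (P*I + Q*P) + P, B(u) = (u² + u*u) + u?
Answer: -3/101213 ≈ -2.9640e-5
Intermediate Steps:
B(u) = u + 2*u² (B(u) = (u² + u²) + u = 2*u² + u = u + 2*u²)
C(I, P) = -37*P + I*P (C(I, P) = (P*I - 38*P) + P = (I*P - 38*P) + P = (-38*P + I*P) + P = -37*P + I*P)
a(B(-2))/(C(18, 25)*425 - 551) = (-2*(1 + 2*(-2)))/((25*(-37 + 18))*425 - 551) = (-2*(1 - 4))/((25*(-19))*425 - 551) = (-2*(-3))/(-475*425 - 551) = 6/(-201875 - 551) = 6/(-202426) = 6*(-1/202426) = -3/101213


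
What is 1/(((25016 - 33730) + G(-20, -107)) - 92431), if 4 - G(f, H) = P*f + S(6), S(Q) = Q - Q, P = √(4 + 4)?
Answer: -101141/10229498681 - 40*√2/10229498681 ≈ -9.8927e-6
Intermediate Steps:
P = 2*√2 (P = √8 = 2*√2 ≈ 2.8284)
S(Q) = 0
G(f, H) = 4 - 2*f*√2 (G(f, H) = 4 - ((2*√2)*f + 0) = 4 - (2*f*√2 + 0) = 4 - 2*f*√2)
1/(((25016 - 33730) + G(-20, -107)) - 92431) = 1/(((25016 - 33730) + (4 - 2*(-20)*√2)) - 92431) = 1/((-8714 + (4 + 40*√2)) - 92431) = 1/((-8710 + 40*√2) - 92431) = 1/(-101141 + 40*√2)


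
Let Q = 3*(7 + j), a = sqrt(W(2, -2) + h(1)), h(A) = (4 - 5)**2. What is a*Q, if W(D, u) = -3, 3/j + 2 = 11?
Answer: 22*I*sqrt(2) ≈ 31.113*I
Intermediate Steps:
j = 1/3 (j = 3/(-2 + 11) = 3/9 = 3*(1/9) = 1/3 ≈ 0.33333)
h(A) = 1 (h(A) = (-1)**2 = 1)
a = I*sqrt(2) (a = sqrt(-3 + 1) = sqrt(-2) = I*sqrt(2) ≈ 1.4142*I)
Q = 22 (Q = 3*(7 + 1/3) = 3*(22/3) = 22)
a*Q = (I*sqrt(2))*22 = 22*I*sqrt(2)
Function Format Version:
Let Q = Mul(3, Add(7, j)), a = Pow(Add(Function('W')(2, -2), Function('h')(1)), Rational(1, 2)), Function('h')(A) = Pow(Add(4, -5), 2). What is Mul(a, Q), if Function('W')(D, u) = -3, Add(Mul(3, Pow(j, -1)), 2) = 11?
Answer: Mul(22, I, Pow(2, Rational(1, 2))) ≈ Mul(31.113, I)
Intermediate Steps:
j = Rational(1, 3) (j = Mul(3, Pow(Add(-2, 11), -1)) = Mul(3, Pow(9, -1)) = Mul(3, Rational(1, 9)) = Rational(1, 3) ≈ 0.33333)
Function('h')(A) = 1 (Function('h')(A) = Pow(-1, 2) = 1)
a = Mul(I, Pow(2, Rational(1, 2))) (a = Pow(Add(-3, 1), Rational(1, 2)) = Pow(-2, Rational(1, 2)) = Mul(I, Pow(2, Rational(1, 2))) ≈ Mul(1.4142, I))
Q = 22 (Q = Mul(3, Add(7, Rational(1, 3))) = Mul(3, Rational(22, 3)) = 22)
Mul(a, Q) = Mul(Mul(I, Pow(2, Rational(1, 2))), 22) = Mul(22, I, Pow(2, Rational(1, 2)))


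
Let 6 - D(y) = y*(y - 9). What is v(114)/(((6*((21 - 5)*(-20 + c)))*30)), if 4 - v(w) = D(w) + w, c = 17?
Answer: -5927/4320 ≈ -1.3720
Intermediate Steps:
D(y) = 6 - y*(-9 + y) (D(y) = 6 - y*(y - 9) = 6 - y*(-9 + y))
v(w) = -2 + w**2 - 10*w (v(w) = 4 - ((6 - w**2 + 9*w) + w) = 4 - (6 - w**2 + 10*w) = 4 + (-6 + w**2 - 10*w) = -2 + w**2 - 10*w)
v(114)/(((6*((21 - 5)*(-20 + c)))*30)) = (-2 + 114**2 - 10*114)/(((6*((21 - 5)*(-20 + 17)))*30)) = (-2 + 12996 - 1140)/(((6*(16*(-3)))*30)) = 11854/(((6*(-48))*30)) = 11854/((-288*30)) = 11854/(-8640) = 11854*(-1/8640) = -5927/4320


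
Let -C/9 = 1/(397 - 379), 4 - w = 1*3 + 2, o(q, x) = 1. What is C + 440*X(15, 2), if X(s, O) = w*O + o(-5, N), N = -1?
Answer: -881/2 ≈ -440.50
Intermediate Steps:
w = -1 (w = 4 - (1*3 + 2) = 4 - (3 + 2) = 4 - 1*5 = 4 - 5 = -1)
X(s, O) = 1 - O (X(s, O) = -O + 1 = 1 - O)
C = -1/2 (C = -9/(397 - 379) = -9/18 = -9*1/18 = -1/2 ≈ -0.50000)
C + 440*X(15, 2) = -1/2 + 440*(1 - 1*2) = -1/2 + 440*(1 - 2) = -1/2 + 440*(-1) = -1/2 - 440 = -881/2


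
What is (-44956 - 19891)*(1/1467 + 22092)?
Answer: -2101624153355/1467 ≈ -1.4326e+9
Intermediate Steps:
(-44956 - 19891)*(1/1467 + 22092) = -64847*(1/1467 + 22092) = -64847*32408965/1467 = -2101624153355/1467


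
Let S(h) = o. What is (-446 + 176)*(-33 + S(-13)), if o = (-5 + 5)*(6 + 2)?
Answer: 8910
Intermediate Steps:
o = 0 (o = 0*8 = 0)
S(h) = 0
(-446 + 176)*(-33 + S(-13)) = (-446 + 176)*(-33 + 0) = -270*(-33) = 8910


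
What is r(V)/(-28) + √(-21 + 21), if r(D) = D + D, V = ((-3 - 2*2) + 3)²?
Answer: -8/7 ≈ -1.1429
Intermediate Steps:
V = 16 (V = ((-3 - 4) + 3)² = (-7 + 3)² = (-4)² = 16)
r(D) = 2*D
r(V)/(-28) + √(-21 + 21) = (2*16)/(-28) + √(-21 + 21) = -1/28*32 + √0 = -8/7 + 0 = -8/7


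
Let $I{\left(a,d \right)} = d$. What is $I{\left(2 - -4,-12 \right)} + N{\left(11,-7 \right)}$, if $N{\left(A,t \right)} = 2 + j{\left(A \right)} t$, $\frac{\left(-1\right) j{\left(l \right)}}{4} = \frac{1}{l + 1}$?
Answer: $- \frac{23}{3} \approx -7.6667$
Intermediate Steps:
$j{\left(l \right)} = - \frac{4}{1 + l}$ ($j{\left(l \right)} = - \frac{4}{l + 1} = - \frac{4}{1 + l}$)
$N{\left(A,t \right)} = 2 - \frac{4 t}{1 + A}$ ($N{\left(A,t \right)} = 2 + - \frac{4}{1 + A} t = 2 - \frac{4 t}{1 + A}$)
$I{\left(2 - -4,-12 \right)} + N{\left(11,-7 \right)} = -12 + \frac{2 \left(1 + 11 - -14\right)}{1 + 11} = -12 + \frac{2 \left(1 + 11 + 14\right)}{12} = -12 + 2 \cdot \frac{1}{12} \cdot 26 = -12 + \frac{13}{3} = - \frac{23}{3}$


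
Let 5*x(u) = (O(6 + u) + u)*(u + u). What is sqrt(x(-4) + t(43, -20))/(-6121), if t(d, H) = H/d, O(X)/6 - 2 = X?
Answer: -2*I*sqrt(15007)/263203 ≈ -0.00093086*I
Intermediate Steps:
O(X) = 12 + 6*X
x(u) = 2*u*(48 + 7*u)/5 (x(u) = (((12 + 6*(6 + u)) + u)*(u + u))/5 = (((12 + (36 + 6*u)) + u)*(2*u))/5 = (((48 + 6*u) + u)*(2*u))/5 = ((48 + 7*u)*(2*u))/5 = (2*u*(48 + 7*u))/5 = 2*u*(48 + 7*u)/5)
sqrt(x(-4) + t(43, -20))/(-6121) = sqrt((2/5)*(-4)*(48 + 7*(-4)) - 20/43)/(-6121) = sqrt((2/5)*(-4)*(48 - 28) - 20*1/43)*(-1/6121) = sqrt((2/5)*(-4)*20 - 20/43)*(-1/6121) = sqrt(-32 - 20/43)*(-1/6121) = sqrt(-1396/43)*(-1/6121) = (2*I*sqrt(15007)/43)*(-1/6121) = -2*I*sqrt(15007)/263203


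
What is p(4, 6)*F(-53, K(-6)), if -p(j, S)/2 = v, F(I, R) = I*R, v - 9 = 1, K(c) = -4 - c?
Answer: 2120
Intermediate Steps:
v = 10 (v = 9 + 1 = 10)
p(j, S) = -20 (p(j, S) = -2*10 = -20)
p(4, 6)*F(-53, K(-6)) = -(-1060)*(-4 - 1*(-6)) = -(-1060)*(-4 + 6) = -(-1060)*2 = -20*(-106) = 2120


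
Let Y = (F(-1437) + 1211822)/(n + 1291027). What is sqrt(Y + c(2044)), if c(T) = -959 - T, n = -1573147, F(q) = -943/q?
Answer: I*sqrt(13729504952888755330)/67567740 ≈ 54.839*I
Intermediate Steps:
Y = -1741389157/405406440 (Y = (-943/(-1437) + 1211822)/(-1573147 + 1291027) = (-943*(-1/1437) + 1211822)/(-282120) = (943/1437 + 1211822)*(-1/282120) = (1741389157/1437)*(-1/282120) = -1741389157/405406440 ≈ -4.2954)
sqrt(Y + c(2044)) = sqrt(-1741389157/405406440 + (-959 - 1*2044)) = sqrt(-1741389157/405406440 + (-959 - 2044)) = sqrt(-1741389157/405406440 - 3003) = sqrt(-1219176928477/405406440) = I*sqrt(13729504952888755330)/67567740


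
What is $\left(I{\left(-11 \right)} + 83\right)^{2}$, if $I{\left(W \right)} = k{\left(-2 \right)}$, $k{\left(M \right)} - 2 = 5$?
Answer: $8100$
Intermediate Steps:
$k{\left(M \right)} = 7$ ($k{\left(M \right)} = 2 + 5 = 7$)
$I{\left(W \right)} = 7$
$\left(I{\left(-11 \right)} + 83\right)^{2} = \left(7 + 83\right)^{2} = 90^{2} = 8100$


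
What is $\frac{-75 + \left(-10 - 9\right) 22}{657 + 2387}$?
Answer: $- \frac{493}{3044} \approx -0.16196$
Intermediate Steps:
$\frac{-75 + \left(-10 - 9\right) 22}{657 + 2387} = \frac{-75 - 418}{3044} = \left(-75 - 418\right) \frac{1}{3044} = \left(-493\right) \frac{1}{3044} = - \frac{493}{3044}$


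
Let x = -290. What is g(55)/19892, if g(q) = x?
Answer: -145/9946 ≈ -0.014579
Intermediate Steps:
g(q) = -290
g(55)/19892 = -290/19892 = -290*1/19892 = -145/9946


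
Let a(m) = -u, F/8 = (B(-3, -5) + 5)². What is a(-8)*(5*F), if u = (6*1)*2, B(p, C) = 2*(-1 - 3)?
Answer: -4320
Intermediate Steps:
B(p, C) = -8 (B(p, C) = 2*(-4) = -8)
u = 12 (u = 6*2 = 12)
F = 72 (F = 8*(-8 + 5)² = 8*(-3)² = 8*9 = 72)
a(m) = -12 (a(m) = -1*12 = -12)
a(-8)*(5*F) = -60*72 = -12*360 = -4320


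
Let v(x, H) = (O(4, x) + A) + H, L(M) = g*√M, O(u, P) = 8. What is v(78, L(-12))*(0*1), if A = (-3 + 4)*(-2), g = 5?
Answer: 0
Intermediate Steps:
A = -2 (A = 1*(-2) = -2)
L(M) = 5*√M
v(x, H) = 6 + H (v(x, H) = (8 - 2) + H = 6 + H)
v(78, L(-12))*(0*1) = (6 + 5*√(-12))*(0*1) = (6 + 5*(2*I*√3))*0 = (6 + 10*I*√3)*0 = 0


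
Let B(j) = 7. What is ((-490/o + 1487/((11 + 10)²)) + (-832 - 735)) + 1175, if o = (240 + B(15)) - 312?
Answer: -2184787/5733 ≈ -381.09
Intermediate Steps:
o = -65 (o = (240 + 7) - 312 = 247 - 312 = -65)
((-490/o + 1487/((11 + 10)²)) + (-832 - 735)) + 1175 = ((-490/(-65) + 1487/((11 + 10)²)) + (-832 - 735)) + 1175 = ((-490*(-1/65) + 1487/(21²)) - 1567) + 1175 = ((98/13 + 1487/441) - 1567) + 1175 = (62549/5733 - 1567) + 1175 = -8921062/5733 + 1175 = -2184787/5733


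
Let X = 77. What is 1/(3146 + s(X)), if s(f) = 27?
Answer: 1/3173 ≈ 0.00031516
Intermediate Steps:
1/(3146 + s(X)) = 1/(3146 + 27) = 1/3173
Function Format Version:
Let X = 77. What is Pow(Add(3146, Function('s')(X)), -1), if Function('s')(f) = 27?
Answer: Rational(1, 3173) ≈ 0.00031516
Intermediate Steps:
Pow(Add(3146, Function('s')(X)), -1) = Pow(Add(3146, 27), -1) = Pow(3173, -1) = Rational(1, 3173)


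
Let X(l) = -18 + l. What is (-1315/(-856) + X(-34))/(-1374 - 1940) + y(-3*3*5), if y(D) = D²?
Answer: 5744530797/2836784 ≈ 2025.0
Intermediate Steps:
(-1315/(-856) + X(-34))/(-1374 - 1940) + y(-3*3*5) = (-1315/(-856) + (-18 - 34))/(-1374 - 1940) + (-3*3*5)² = (-1315*(-1/856) - 52)/(-3314) + (-9*5)² = (1315/856 - 52)*(-1/3314) + (-45)² = -43197/856*(-1/3314) + 2025 = 43197/2836784 + 2025 = 5744530797/2836784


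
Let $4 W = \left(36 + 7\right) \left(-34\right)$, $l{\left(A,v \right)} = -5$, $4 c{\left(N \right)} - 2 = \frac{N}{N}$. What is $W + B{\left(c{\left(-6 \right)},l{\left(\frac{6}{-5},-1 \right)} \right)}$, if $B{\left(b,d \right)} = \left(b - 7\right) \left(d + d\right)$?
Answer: $-303$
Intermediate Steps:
$c{\left(N \right)} = \frac{3}{4}$ ($c{\left(N \right)} = \frac{1}{2} + \frac{N \frac{1}{N}}{4} = \frac{1}{2} + \frac{1}{4} \cdot 1 = \frac{1}{2} + \frac{1}{4} = \frac{3}{4}$)
$B{\left(b,d \right)} = 2 d \left(-7 + b\right)$ ($B{\left(b,d \right)} = \left(-7 + b\right) 2 d = 2 d \left(-7 + b\right)$)
$W = - \frac{731}{2}$ ($W = \frac{\left(36 + 7\right) \left(-34\right)}{4} = \frac{43 \left(-34\right)}{4} = \frac{1}{4} \left(-1462\right) = - \frac{731}{2} \approx -365.5$)
$W + B{\left(c{\left(-6 \right)},l{\left(\frac{6}{-5},-1 \right)} \right)} = - \frac{731}{2} + 2 \left(-5\right) \left(-7 + \frac{3}{4}\right) = - \frac{731}{2} + 2 \left(-5\right) \left(- \frac{25}{4}\right) = - \frac{731}{2} + \frac{125}{2} = -303$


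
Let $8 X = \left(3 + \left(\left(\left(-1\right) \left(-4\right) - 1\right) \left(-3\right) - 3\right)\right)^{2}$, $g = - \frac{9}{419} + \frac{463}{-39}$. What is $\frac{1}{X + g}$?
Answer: $- \frac{130728}{231163} \approx -0.56552$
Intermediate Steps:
$g = - \frac{194348}{16341}$ ($g = \left(-9\right) \frac{1}{419} + 463 \left(- \frac{1}{39}\right) = - \frac{9}{419} - \frac{463}{39} = - \frac{194348}{16341} \approx -11.893$)
$X = \frac{81}{8}$ ($X = \frac{\left(3 + \left(\left(\left(-1\right) \left(-4\right) - 1\right) \left(-3\right) - 3\right)\right)^{2}}{8} = \frac{\left(3 + \left(\left(4 - 1\right) \left(-3\right) - 3\right)\right)^{2}}{8} = \frac{\left(3 + \left(3 \left(-3\right) - 3\right)\right)^{2}}{8} = \frac{\left(3 - 12\right)^{2}}{8} = \frac{\left(-9\right)^{2}}{8} = \frac{1}{8} \cdot 81 = \frac{81}{8} \approx 10.125$)
$\frac{1}{X + g} = \frac{1}{\frac{81}{8} - \frac{194348}{16341}} = \frac{1}{- \frac{231163}{130728}} = - \frac{130728}{231163}$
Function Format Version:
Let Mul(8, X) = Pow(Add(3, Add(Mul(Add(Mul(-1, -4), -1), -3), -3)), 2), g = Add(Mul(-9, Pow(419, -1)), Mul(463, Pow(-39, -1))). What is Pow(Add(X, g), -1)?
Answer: Rational(-130728, 231163) ≈ -0.56552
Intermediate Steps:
g = Rational(-194348, 16341) (g = Add(Mul(-9, Rational(1, 419)), Mul(463, Rational(-1, 39))) = Add(Rational(-9, 419), Rational(-463, 39)) = Rational(-194348, 16341) ≈ -11.893)
X = Rational(81, 8) (X = Mul(Rational(1, 8), Pow(Add(3, Add(Mul(Add(Mul(-1, -4), -1), -3), -3)), 2)) = Mul(Rational(1, 8), Pow(Add(3, Add(Mul(Add(4, -1), -3), -3)), 2)) = Mul(Rational(1, 8), Pow(Add(3, Add(Mul(3, -3), -3)), 2)) = Mul(Rational(1, 8), Pow(Add(3, Add(-9, -3)), 2)) = Mul(Rational(1, 8), Pow(Add(3, -12), 2)) = Mul(Rational(1, 8), Pow(-9, 2)) = Mul(Rational(1, 8), 81) = Rational(81, 8) ≈ 10.125)
Pow(Add(X, g), -1) = Pow(Add(Rational(81, 8), Rational(-194348, 16341)), -1) = Pow(Rational(-231163, 130728), -1) = Rational(-130728, 231163)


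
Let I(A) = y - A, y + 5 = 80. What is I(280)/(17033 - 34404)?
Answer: 205/17371 ≈ 0.011801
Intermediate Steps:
y = 75 (y = -5 + 80 = 75)
I(A) = 75 - A
I(280)/(17033 - 34404) = (75 - 1*280)/(17033 - 34404) = (75 - 280)/(-17371) = -205*(-1/17371) = 205/17371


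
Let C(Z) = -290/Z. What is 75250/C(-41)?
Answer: 308525/29 ≈ 10639.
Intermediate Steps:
75250/C(-41) = 75250/((-290/(-41))) = 75250/((-290*(-1/41))) = 75250/(290/41) = 75250*(41/290) = 308525/29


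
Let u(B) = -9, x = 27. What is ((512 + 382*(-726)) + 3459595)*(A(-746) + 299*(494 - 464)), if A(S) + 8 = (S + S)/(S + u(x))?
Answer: 4308078202110/151 ≈ 2.8530e+10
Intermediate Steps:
A(S) = -8 + 2*S/(-9 + S) (A(S) = -8 + (S + S)/(S - 9) = -8 + (2*S)/(-9 + S) = -8 + 2*S/(-9 + S))
((512 + 382*(-726)) + 3459595)*(A(-746) + 299*(494 - 464)) = ((512 + 382*(-726)) + 3459595)*(6*(12 - 1*(-746))/(-9 - 746) + 299*(494 - 464)) = ((512 - 277332) + 3459595)*(6*(12 + 746)/(-755) + 299*30) = (-276820 + 3459595)*(6*(-1/755)*758 + 8970) = 3182775*(-4548/755 + 8970) = 3182775*(6767802/755) = 4308078202110/151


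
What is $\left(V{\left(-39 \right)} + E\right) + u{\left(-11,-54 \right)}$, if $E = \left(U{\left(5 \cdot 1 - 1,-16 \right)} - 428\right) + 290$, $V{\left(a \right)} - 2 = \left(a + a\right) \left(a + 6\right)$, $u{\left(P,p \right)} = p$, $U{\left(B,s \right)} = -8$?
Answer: $2376$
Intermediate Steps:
$V{\left(a \right)} = 2 + 2 a \left(6 + a\right)$ ($V{\left(a \right)} = 2 + \left(a + a\right) \left(a + 6\right) = 2 + 2 a \left(6 + a\right)$)
$E = -146$ ($E = \left(-8 - 428\right) + 290 = -436 + 290 = -146$)
$\left(V{\left(-39 \right)} + E\right) + u{\left(-11,-54 \right)} = \left(\left(2 + 2 \left(-39\right)^{2} + 12 \left(-39\right)\right) - 146\right) - 54 = \left(\left(2 + 2 \cdot 1521 - 468\right) - 146\right) - 54 = \left(\left(2 + 3042 - 468\right) - 146\right) - 54 = \left(2576 - 146\right) - 54 = 2430 - 54 = 2376$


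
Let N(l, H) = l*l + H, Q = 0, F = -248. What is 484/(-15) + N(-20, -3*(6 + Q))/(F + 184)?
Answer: -18353/480 ≈ -38.235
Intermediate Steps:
N(l, H) = H + l**2 (N(l, H) = l**2 + H = H + l**2)
484/(-15) + N(-20, -3*(6 + Q))/(F + 184) = 484/(-15) + (-3*(6 + 0) + (-20)**2)/(-248 + 184) = 484*(-1/15) + (-3*6 + 400)/(-64) = -484/15 + (-18 + 400)*(-1/64) = -484/15 + 382*(-1/64) = -484/15 - 191/32 = -18353/480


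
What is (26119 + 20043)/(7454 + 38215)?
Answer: 46162/45669 ≈ 1.0108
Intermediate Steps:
(26119 + 20043)/(7454 + 38215) = 46162/45669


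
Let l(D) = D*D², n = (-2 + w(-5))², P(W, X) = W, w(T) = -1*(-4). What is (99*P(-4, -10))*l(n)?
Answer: -25344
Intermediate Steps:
w(T) = 4
n = 4 (n = (-2 + 4)² = 2² = 4)
l(D) = D³
(99*P(-4, -10))*l(n) = (99*(-4))*4³ = -396*64 = -25344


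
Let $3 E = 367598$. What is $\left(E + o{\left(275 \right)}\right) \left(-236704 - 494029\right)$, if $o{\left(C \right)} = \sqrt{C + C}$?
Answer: $- \frac{268615989334}{3} - 3653665 \sqrt{22} \approx -8.9556 \cdot 10^{10}$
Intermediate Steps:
$E = \frac{367598}{3}$ ($E = \frac{1}{3} \cdot 367598 = \frac{367598}{3} \approx 1.2253 \cdot 10^{5}$)
$o{\left(C \right)} = \sqrt{2} \sqrt{C}$ ($o{\left(C \right)} = \sqrt{2 C} = \sqrt{2} \sqrt{C}$)
$\left(E + o{\left(275 \right)}\right) \left(-236704 - 494029\right) = \left(\frac{367598}{3} + \sqrt{2} \sqrt{275}\right) \left(-236704 - 494029\right) = \left(\frac{367598}{3} + \sqrt{2} \cdot 5 \sqrt{11}\right) \left(-730733\right) = \left(\frac{367598}{3} + 5 \sqrt{22}\right) \left(-730733\right) = - \frac{268615989334}{3} - 3653665 \sqrt{22}$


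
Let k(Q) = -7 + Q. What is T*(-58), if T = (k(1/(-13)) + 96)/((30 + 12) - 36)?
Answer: -33524/39 ≈ -859.59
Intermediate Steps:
T = 578/39 (T = ((-7 + 1/(-13)) + 96)/((30 + 12) - 36) = ((-7 + 1*(-1/13)) + 96)/(42 - 36) = ((-7 - 1/13) + 96)/6 = (-92/13 + 96)*(⅙) = (1156/13)*(⅙) = 578/39 ≈ 14.821)
T*(-58) = (578/39)*(-58) = -33524/39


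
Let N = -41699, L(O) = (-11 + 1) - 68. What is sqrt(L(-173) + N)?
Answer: I*sqrt(41777) ≈ 204.39*I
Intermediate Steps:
L(O) = -78 (L(O) = -10 - 68 = -78)
sqrt(L(-173) + N) = sqrt(-78 - 41699) = sqrt(-41777) = I*sqrt(41777)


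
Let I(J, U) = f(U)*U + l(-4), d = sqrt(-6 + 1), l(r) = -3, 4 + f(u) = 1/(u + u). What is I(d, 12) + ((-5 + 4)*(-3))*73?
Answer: 337/2 ≈ 168.50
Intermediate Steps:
f(u) = -4 + 1/(2*u) (f(u) = -4 + 1/(u + u) = -4 + 1/(2*u))
d = I*sqrt(5) (d = sqrt(-5) = I*sqrt(5) ≈ 2.2361*I)
I(J, U) = -3 + U*(-4 + 1/(2*U)) (I(J, U) = (-4 + 1/(2*U))*U - 3 = U*(-4 + 1/(2*U)) - 3 = -3 + U*(-4 + 1/(2*U)))
I(d, 12) + ((-5 + 4)*(-3))*73 = (-5/2 - 4*12) + ((-5 + 4)*(-3))*73 = (-5/2 - 48) - 1*(-3)*73 = -101/2 + 3*73 = -101/2 + 219 = 337/2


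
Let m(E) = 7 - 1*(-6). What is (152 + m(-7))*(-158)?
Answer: -26070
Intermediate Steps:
m(E) = 13 (m(E) = 7 + 6 = 13)
(152 + m(-7))*(-158) = (152 + 13)*(-158) = 165*(-158) = -26070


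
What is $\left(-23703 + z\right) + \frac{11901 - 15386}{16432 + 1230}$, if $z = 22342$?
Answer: $- \frac{24041467}{17662} \approx -1361.2$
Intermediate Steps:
$\left(-23703 + z\right) + \frac{11901 - 15386}{16432 + 1230} = \left(-23703 + 22342\right) + \frac{11901 - 15386}{16432 + 1230} = -1361 - \frac{3485}{17662} = - \frac{24041467}{17662}$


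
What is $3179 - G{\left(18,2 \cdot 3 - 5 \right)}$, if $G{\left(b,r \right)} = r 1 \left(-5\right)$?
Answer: $3184$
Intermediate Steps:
$G{\left(b,r \right)} = - 5 r$ ($G{\left(b,r \right)} = r \left(-5\right) = - 5 r$)
$3179 - G{\left(18,2 \cdot 3 - 5 \right)} = 3179 - - 5 \left(2 \cdot 3 - 5\right) = 3179 - - 5 \left(6 - 5\right) = 3179 - \left(-5\right) 1 = 3179 - -5 = 3179 + 5 = 3184$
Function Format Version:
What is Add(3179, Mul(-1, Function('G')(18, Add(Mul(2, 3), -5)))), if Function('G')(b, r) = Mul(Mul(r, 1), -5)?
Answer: 3184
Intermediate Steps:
Function('G')(b, r) = Mul(-5, r) (Function('G')(b, r) = Mul(r, -5) = Mul(-5, r))
Add(3179, Mul(-1, Function('G')(18, Add(Mul(2, 3), -5)))) = Add(3179, Mul(-1, Mul(-5, Add(Mul(2, 3), -5)))) = Add(3179, Mul(-1, Mul(-5, Add(6, -5)))) = Add(3179, Mul(-1, Mul(-5, 1))) = Add(3179, Mul(-1, -5)) = Add(3179, 5) = 3184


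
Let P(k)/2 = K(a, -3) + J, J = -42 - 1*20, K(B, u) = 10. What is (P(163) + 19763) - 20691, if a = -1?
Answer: -1032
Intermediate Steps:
J = -62 (J = -42 - 20 = -62)
P(k) = -104 (P(k) = 2*(10 - 62) = 2*(-52) = -104)
(P(163) + 19763) - 20691 = (-104 + 19763) - 20691 = 19659 - 20691 = -1032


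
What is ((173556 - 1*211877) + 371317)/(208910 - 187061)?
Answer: 332996/21849 ≈ 15.241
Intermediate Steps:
((173556 - 1*211877) + 371317)/(208910 - 187061) = ((173556 - 211877) + 371317)/21849 = (-38321 + 371317)*(1/21849) = 332996*(1/21849) = 332996/21849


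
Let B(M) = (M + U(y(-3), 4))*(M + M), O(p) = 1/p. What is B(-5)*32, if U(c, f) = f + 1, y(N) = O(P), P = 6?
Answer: 0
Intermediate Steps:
O(p) = 1/p
y(N) = ⅙ (y(N) = 1/6 = ⅙)
U(c, f) = 1 + f
B(M) = 2*M*(5 + M) (B(M) = (M + (1 + 4))*(M + M) = (M + 5)*(2*M) = (5 + M)*(2*M) = 2*M*(5 + M))
B(-5)*32 = (2*(-5)*(5 - 5))*32 = (2*(-5)*0)*32 = 0*32 = 0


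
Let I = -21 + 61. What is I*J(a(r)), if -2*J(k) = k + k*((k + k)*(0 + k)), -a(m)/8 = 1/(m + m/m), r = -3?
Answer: -2640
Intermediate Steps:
I = 40
a(m) = -8/(1 + m) (a(m) = -8/(m + m/m) = -8/(m + 1) = -8/(1 + m))
J(k) = -k³ - k/2 (J(k) = -(k + k*((k + k)*(0 + k)))/2 = -(k + k*((2*k)*k))/2 = -(k + k*(2*k²))/2 = -(k + 2*k³)/2 = -k³ - k/2)
I*J(a(r)) = 40*(-(-8/(1 - 3))³ - (-4)/(1 - 3)) = 40*(-(-8/(-2))³ - (-4)/(-2)) = 40*(-(-8*(-½))³ - (-4)*(-1)/2) = 40*(-1*4³ - ½*4) = 40*(-1*64 - 2) = 40*(-64 - 2) = 40*(-66) = -2640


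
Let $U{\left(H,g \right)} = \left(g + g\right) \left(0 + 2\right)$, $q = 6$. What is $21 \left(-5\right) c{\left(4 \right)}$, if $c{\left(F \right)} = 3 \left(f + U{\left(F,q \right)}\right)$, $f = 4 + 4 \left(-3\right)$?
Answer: $-5040$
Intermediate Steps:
$f = -8$ ($f = 4 - 12 = -8$)
$U{\left(H,g \right)} = 4 g$ ($U{\left(H,g \right)} = 2 g 2 = 4 g$)
$c{\left(F \right)} = 48$ ($c{\left(F \right)} = 3 \left(-8 + 4 \cdot 6\right) = 3 \left(-8 + 24\right) = 3 \cdot 16 = 48$)
$21 \left(-5\right) c{\left(4 \right)} = 21 \left(-5\right) 48 = \left(-105\right) 48 = -5040$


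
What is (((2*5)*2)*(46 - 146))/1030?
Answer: -200/103 ≈ -1.9417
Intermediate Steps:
(((2*5)*2)*(46 - 146))/1030 = ((10*2)*(-100))*(1/1030) = (20*(-100))*(1/1030) = -2000*1/1030 = -200/103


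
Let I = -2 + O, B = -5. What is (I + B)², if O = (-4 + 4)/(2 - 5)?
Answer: 49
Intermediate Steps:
O = 0 (O = 0/(-3) = 0*(-⅓) = 0)
I = -2 (I = -2 + 0 = -2)
(I + B)² = (-2 - 5)² = (-7)² = 49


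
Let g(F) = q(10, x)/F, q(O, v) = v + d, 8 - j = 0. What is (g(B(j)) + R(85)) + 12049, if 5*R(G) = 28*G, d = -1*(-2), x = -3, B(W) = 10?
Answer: 125249/10 ≈ 12525.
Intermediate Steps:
j = 8 (j = 8 - 1*0 = 8 + 0 = 8)
d = 2
q(O, v) = 2 + v (q(O, v) = v + 2 = 2 + v)
g(F) = -1/F (g(F) = (2 - 3)/F = -1/F)
R(G) = 28*G/5 (R(G) = (28*G)/5 = 28*G/5)
(g(B(j)) + R(85)) + 12049 = (-1/10 + (28/5)*85) + 12049 = (-1*⅒ + 476) + 12049 = (-⅒ + 476) + 12049 = 4759/10 + 12049 = 125249/10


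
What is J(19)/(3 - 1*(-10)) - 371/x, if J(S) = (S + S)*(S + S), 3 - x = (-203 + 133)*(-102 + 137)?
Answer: 3537309/31889 ≈ 110.93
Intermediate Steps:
x = 2453 (x = 3 - (-203 + 133)*(-102 + 137) = 3 - (-70)*35 = 3 - 1*(-2450) = 3 + 2450 = 2453)
J(S) = 4*S² (J(S) = (2*S)*(2*S) = 4*S²)
J(19)/(3 - 1*(-10)) - 371/x = (4*19²)/(3 - 1*(-10)) - 371/2453 = (4*361)/(3 + 10) - 371*1/2453 = 1444/13 - 371/2453 = 3537309/31889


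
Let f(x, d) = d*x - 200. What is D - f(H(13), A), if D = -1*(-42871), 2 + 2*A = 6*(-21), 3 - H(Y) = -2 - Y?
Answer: 44223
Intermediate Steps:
H(Y) = 5 + Y (H(Y) = 3 - (-2 - Y) = 3 + (2 + Y) = 5 + Y)
A = -64 (A = -1 + (6*(-21))/2 = -1 + (½)*(-126) = -1 - 63 = -64)
f(x, d) = -200 + d*x
D = 42871
D - f(H(13), A) = 42871 - (-200 - 64*(5 + 13)) = 42871 - (-200 - 64*18) = 42871 - (-200 - 1152) = 42871 - 1*(-1352) = 42871 + 1352 = 44223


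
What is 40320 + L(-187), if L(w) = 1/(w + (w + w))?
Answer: 22619519/561 ≈ 40320.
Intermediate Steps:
L(w) = 1/(3*w) (L(w) = 1/(w + 2*w) = 1/(3*w))
40320 + L(-187) = 40320 + (⅓)/(-187) = 40320 + (⅓)*(-1/187) = 40320 - 1/561 = 22619519/561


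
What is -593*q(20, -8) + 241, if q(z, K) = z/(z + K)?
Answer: -2242/3 ≈ -747.33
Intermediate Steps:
q(z, K) = z/(K + z)
-593*q(20, -8) + 241 = -11860/(-8 + 20) + 241 = -11860/12 + 241 = -593*5/3 + 241 = -2965/3 + 241 = -2242/3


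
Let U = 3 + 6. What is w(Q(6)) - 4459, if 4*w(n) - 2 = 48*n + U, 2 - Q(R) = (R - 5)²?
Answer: -17777/4 ≈ -4444.3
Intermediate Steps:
U = 9
Q(R) = 2 - (-5 + R)² (Q(R) = 2 - (R - 5)² = 2 - (-5 + R)²)
w(n) = 11/4 + 12*n (w(n) = ½ + (48*n + 9)/4 = ½ + (9 + 48*n)/4 = ½ + (9/4 + 12*n) = 11/4 + 12*n)
w(Q(6)) - 4459 = (11/4 + 12*(2 - (-5 + 6)²)) - 4459 = (11/4 + 12*(2 - 1*1²)) - 4459 = (11/4 + 12*(2 - 1*1)) - 4459 = (11/4 + 12*(2 - 1)) - 4459 = (11/4 + 12*1) - 4459 = (11/4 + 12) - 4459 = 59/4 - 4459 = -17777/4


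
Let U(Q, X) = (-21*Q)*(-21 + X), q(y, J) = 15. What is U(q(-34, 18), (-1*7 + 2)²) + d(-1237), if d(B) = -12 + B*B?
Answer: 1528897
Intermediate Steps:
d(B) = -12 + B²
U(Q, X) = -21*Q*(-21 + X)
U(q(-34, 18), (-1*7 + 2)²) + d(-1237) = 21*15*(21 - (-1*7 + 2)²) + (-12 + (-1237)²) = 21*15*(21 - (-7 + 2)²) + (-12 + 1530169) = 21*15*(21 - 1*(-5)²) + 1530157 = 21*15*(21 - 1*25) + 1530157 = 21*15*(21 - 25) + 1530157 = 21*15*(-4) + 1530157 = -1260 + 1530157 = 1528897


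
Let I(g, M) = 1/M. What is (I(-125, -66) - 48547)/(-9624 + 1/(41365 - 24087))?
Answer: 27680245817/5487354543 ≈ 5.0444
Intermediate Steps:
(I(-125, -66) - 48547)/(-9624 + 1/(41365 - 24087)) = (1/(-66) - 48547)/(-9624 + 1/(41365 - 24087)) = (-1/66 - 48547)/(-9624 + 1/17278) = -3204103/(66*(-9624 + 1/17278)) = -3204103/(66*(-166283471/17278)) = -3204103/66*(-17278/166283471) = 27680245817/5487354543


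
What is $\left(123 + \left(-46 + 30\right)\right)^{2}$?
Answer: $11449$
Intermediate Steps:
$\left(123 + \left(-46 + 30\right)\right)^{2} = \left(123 - 16\right)^{2} = 107^{2} = 11449$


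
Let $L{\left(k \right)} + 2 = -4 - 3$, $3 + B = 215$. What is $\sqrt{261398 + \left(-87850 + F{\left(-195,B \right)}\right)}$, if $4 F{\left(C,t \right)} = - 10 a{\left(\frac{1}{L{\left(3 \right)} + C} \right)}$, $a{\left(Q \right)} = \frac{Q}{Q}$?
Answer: $\frac{\sqrt{694182}}{2} \approx 416.59$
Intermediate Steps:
$B = 212$ ($B = -3 + 215 = 212$)
$L{\left(k \right)} = -9$ ($L{\left(k \right)} = -2 - 7 = -9$)
$a{\left(Q \right)} = 1$
$F{\left(C,t \right)} = - \frac{5}{2}$ ($F{\left(C,t \right)} = \frac{\left(-10\right) 1}{4} = \frac{1}{4} \left(-10\right) = - \frac{5}{2}$)
$\sqrt{261398 + \left(-87850 + F{\left(-195,B \right)}\right)} = \sqrt{261398 - \frac{175705}{2}} = \sqrt{\frac{347091}{2}} = \frac{\sqrt{694182}}{2}$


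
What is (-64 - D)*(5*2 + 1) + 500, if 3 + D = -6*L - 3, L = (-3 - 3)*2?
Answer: -930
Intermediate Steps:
L = -12 (L = -6*2 = -12)
D = 66 (D = -3 + (-6*(-12) - 3) = -3 + (72 - 3) = -3 + 69 = 66)
(-64 - D)*(5*2 + 1) + 500 = (-64 - 1*66)*(5*2 + 1) + 500 = (-64 - 66)*(10 + 1) + 500 = -130*11 + 500 = -1430 + 500 = -930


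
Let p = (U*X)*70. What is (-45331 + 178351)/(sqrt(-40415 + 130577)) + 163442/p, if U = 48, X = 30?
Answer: 81721/50400 + 22170*sqrt(10018)/5009 ≈ 444.62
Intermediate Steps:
p = 100800 (p = (48*30)*70 = 1440*70 = 100800)
(-45331 + 178351)/(sqrt(-40415 + 130577)) + 163442/p = (-45331 + 178351)/(sqrt(-40415 + 130577)) + 163442/100800 = 133020/(sqrt(90162)) + 163442*(1/100800) = 133020/((3*sqrt(10018))) + 81721/50400 = 133020*(sqrt(10018)/30054) + 81721/50400 = 22170*sqrt(10018)/5009 + 81721/50400 = 81721/50400 + 22170*sqrt(10018)/5009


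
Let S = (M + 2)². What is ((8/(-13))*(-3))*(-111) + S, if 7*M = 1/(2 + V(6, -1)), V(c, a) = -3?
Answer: -128339/637 ≈ -201.47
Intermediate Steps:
M = -⅐ (M = 1/(7*(2 - 3)) = (⅐)/(-1) = (⅐)*(-1) = -⅐ ≈ -0.14286)
S = 169/49 (S = (-⅐ + 2)² = (13/7)² = 169/49 ≈ 3.4490)
((8/(-13))*(-3))*(-111) + S = ((8/(-13))*(-3))*(-111) + 169/49 = ((8*(-1/13))*(-3))*(-111) + 169/49 = -8/13*(-3)*(-111) + 169/49 = (24/13)*(-111) + 169/49 = -2664/13 + 169/49 = -128339/637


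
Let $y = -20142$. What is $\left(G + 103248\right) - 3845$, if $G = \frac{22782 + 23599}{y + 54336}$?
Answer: $\frac{3399032563}{34194} \approx 99404.0$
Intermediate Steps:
$G = \frac{46381}{34194}$ ($G = \frac{22782 + 23599}{-20142 + 54336} = \frac{46381}{34194} \approx 1.3564$)
$\left(G + 103248\right) - 3845 = \left(\frac{46381}{34194} + 103248\right) - 3845 = \frac{3530508493}{34194} - 3845 = \frac{3399032563}{34194}$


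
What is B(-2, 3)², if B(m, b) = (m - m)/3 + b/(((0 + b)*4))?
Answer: 1/16 ≈ 0.062500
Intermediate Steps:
B(m, b) = ¼ (B(m, b) = 0*(⅓) + b/((b*4)) = 0 + b/((4*b)) = 0 + b*(1/(4*b)) = 0 + ¼ = ¼)
B(-2, 3)² = (¼)² = 1/16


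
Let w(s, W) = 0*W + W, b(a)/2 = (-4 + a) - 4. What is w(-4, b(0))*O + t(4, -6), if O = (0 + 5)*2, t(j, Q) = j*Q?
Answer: -184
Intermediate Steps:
t(j, Q) = Q*j
b(a) = -16 + 2*a (b(a) = 2*((-4 + a) - 4) = 2*(-8 + a) = -16 + 2*a)
w(s, W) = W (w(s, W) = 0 + W = W)
O = 10 (O = 5*2 = 10)
w(-4, b(0))*O + t(4, -6) = (-16 + 2*0)*10 - 6*4 = (-16 + 0)*10 - 24 = -16*10 - 24 = -160 - 24 = -184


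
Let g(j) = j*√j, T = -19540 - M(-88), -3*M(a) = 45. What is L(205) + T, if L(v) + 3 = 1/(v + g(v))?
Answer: -816660961/41820 + √205/41820 ≈ -19528.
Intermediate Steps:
M(a) = -15 (M(a) = -⅓*45 = -15)
T = -19525 (T = -19540 - 1*(-15) = -19540 + 15 = -19525)
g(j) = j^(3/2)
L(v) = -3 + 1/(v + v^(3/2))
L(205) + T = (1 - 3*205 - 615*√205)/(205 + 205^(3/2)) - 19525 = (1 - 615 - 615*√205)/(205 + 205*√205) - 19525 = (-614 - 615*√205)/(205 + 205*√205) - 19525 = -19525 + (-614 - 615*√205)/(205 + 205*√205)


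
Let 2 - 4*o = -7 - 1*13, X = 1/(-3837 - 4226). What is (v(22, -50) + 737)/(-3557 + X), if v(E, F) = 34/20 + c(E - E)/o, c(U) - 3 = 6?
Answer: -59693321/286800920 ≈ -0.20814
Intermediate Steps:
c(U) = 9 (c(U) = 3 + 6 = 9)
X = -1/8063 (X = 1/(-8063) = -1/8063 ≈ -0.00012402)
o = 11/2 (o = ½ - (-7 - 1*13)/4 = ½ - (-7 - 13)/4 = ½ - ¼*(-20) = ½ + 5 = 11/2 ≈ 5.5000)
v(E, F) = 367/110 (v(E, F) = 34/20 + 9/(11/2) = 34*(1/20) + 9*(2/11) = 17/10 + 18/11 = 367/110)
(v(22, -50) + 737)/(-3557 + X) = (367/110 + 737)/(-3557 - 1/8063) = 81437/(110*(-28680092/8063)) = (81437/110)*(-8063/28680092) = -59693321/286800920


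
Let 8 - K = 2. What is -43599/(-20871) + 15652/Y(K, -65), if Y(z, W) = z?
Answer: 18163027/6957 ≈ 2610.8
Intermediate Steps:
K = 6 (K = 8 - 1*2 = 8 - 2 = 6)
-43599/(-20871) + 15652/Y(K, -65) = -43599/(-20871) + 15652/6 = -43599*(-1/20871) + 15652*(⅙) = 14533/6957 + 7826/3 = 18163027/6957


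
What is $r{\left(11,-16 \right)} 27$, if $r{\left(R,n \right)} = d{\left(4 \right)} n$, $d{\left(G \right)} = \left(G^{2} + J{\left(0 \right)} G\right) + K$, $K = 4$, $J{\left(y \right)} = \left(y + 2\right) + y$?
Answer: $-12096$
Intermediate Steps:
$J{\left(y \right)} = 2 + 2 y$ ($J{\left(y \right)} = \left(2 + y\right) + y = 2 + 2 y$)
$d{\left(G \right)} = 4 + G^{2} + 2 G$ ($d{\left(G \right)} = \left(G^{2} + \left(2 + 2 \cdot 0\right) G\right) + 4 = \left(G^{2} + \left(2 + 0\right) G\right) + 4 = \left(G^{2} + 2 G\right) + 4 = 4 + G^{2} + 2 G$)
$r{\left(R,n \right)} = 28 n$ ($r{\left(R,n \right)} = \left(4 + 4^{2} + 2 \cdot 4\right) n = \left(4 + 16 + 8\right) n = 28 n$)
$r{\left(11,-16 \right)} 27 = 28 \left(-16\right) 27 = \left(-448\right) 27 = -12096$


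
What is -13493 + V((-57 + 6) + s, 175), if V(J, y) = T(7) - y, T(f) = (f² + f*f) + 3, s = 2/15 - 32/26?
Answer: -13567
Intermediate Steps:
s = -214/195 (s = 2*(1/15) - 32*1/26 = 2/15 - 16/13 = -214/195 ≈ -1.0974)
T(f) = 3 + 2*f² (T(f) = (f² + f²) + 3 = 2*f² + 3 = 3 + 2*f²)
V(J, y) = 101 - y (V(J, y) = (3 + 2*7²) - y = (3 + 2*49) - y = (3 + 98) - y = 101 - y)
-13493 + V((-57 + 6) + s, 175) = -13493 + (101 - 1*175) = -13493 + (101 - 175) = -13493 - 74 = -13567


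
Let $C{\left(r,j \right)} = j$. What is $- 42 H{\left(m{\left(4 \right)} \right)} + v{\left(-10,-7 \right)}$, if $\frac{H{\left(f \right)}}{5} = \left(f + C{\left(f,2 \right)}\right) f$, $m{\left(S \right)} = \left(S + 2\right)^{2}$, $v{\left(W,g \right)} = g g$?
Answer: $-287231$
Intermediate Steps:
$v{\left(W,g \right)} = g^{2}$
$m{\left(S \right)} = \left(2 + S\right)^{2}$
$H{\left(f \right)} = 5 f \left(2 + f\right)$ ($H{\left(f \right)} = 5 \left(f + 2\right) f = 5 \left(2 + f\right) f = 5 f \left(2 + f\right)$)
$- 42 H{\left(m{\left(4 \right)} \right)} + v{\left(-10,-7 \right)} = - 42 \cdot 5 \left(2 + 4\right)^{2} \left(2 + \left(2 + 4\right)^{2}\right) + \left(-7\right)^{2} = - 42 \cdot 5 \cdot 6^{2} \left(2 + 6^{2}\right) + 49 = - 42 \cdot 5 \cdot 36 \left(2 + 36\right) + 49 = - 42 \cdot 5 \cdot 36 \cdot 38 + 49 = \left(-42\right) 6840 + 49 = -287280 + 49 = -287231$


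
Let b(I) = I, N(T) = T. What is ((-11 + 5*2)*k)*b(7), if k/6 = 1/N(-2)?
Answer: 21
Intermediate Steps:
k = -3 (k = 6/(-2) = 6*(-½) = -3)
((-11 + 5*2)*k)*b(7) = ((-11 + 5*2)*(-3))*7 = ((-11 + 10)*(-3))*7 = -1*(-3)*7 = 3*7 = 21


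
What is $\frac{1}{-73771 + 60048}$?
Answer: $- \frac{1}{13723} \approx -7.287 \cdot 10^{-5}$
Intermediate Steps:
$\frac{1}{-73771 + 60048} = \frac{1}{-13723} = - \frac{1}{13723}$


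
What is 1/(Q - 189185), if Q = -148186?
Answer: -1/337371 ≈ -2.9641e-6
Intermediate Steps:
1/(Q - 189185) = 1/(-148186 - 189185) = 1/(-337371) = -1/337371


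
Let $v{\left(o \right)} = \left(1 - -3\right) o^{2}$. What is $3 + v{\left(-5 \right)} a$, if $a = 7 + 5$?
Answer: $1203$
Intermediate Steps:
$a = 12$
$v{\left(o \right)} = 4 o^{2}$ ($v{\left(o \right)} = \left(1 + 3\right) o^{2} = 4 o^{2}$)
$3 + v{\left(-5 \right)} a = 3 + 4 \left(-5\right)^{2} \cdot 12 = 3 + 4 \cdot 25 \cdot 12 = 3 + 100 \cdot 12 = 3 + 1200 = 1203$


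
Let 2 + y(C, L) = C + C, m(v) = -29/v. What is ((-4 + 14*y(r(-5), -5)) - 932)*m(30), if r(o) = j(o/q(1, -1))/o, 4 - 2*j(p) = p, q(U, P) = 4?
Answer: 283823/300 ≈ 946.08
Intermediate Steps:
j(p) = 2 - p/2
r(o) = (2 - o/8)/o (r(o) = (2 - o/(2*4))/o = (2 - o/8)/o)
y(C, L) = -2 + 2*C (y(C, L) = -2 + (C + C) = -2 + 2*C)
((-4 + 14*y(r(-5), -5)) - 932)*m(30) = ((-4 + 14*(-2 + 2*((⅛)*(16 - 1*(-5))/(-5)))) - 932)*(-29/30) = ((-4 + 14*(-2 + 2*((⅛)*(-⅕)*(16 + 5)))) - 932)*(-29*1/30) = ((-4 + 14*(-2 + 2*((⅛)*(-⅕)*21))) - 932)*(-29/30) = ((-4 + 14*(-2 + 2*(-21/40))) - 932)*(-29/30) = ((-4 + 14*(-2 - 21/20)) - 932)*(-29/30) = ((-4 + 14*(-61/20)) - 932)*(-29/30) = ((-4 - 427/10) - 932)*(-29/30) = (-467/10 - 932)*(-29/30) = -9787/10*(-29/30) = 283823/300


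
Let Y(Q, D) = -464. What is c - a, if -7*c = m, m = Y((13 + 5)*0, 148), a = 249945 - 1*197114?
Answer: -369353/7 ≈ -52765.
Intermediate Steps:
a = 52831 (a = 249945 - 197114 = 52831)
m = -464
c = 464/7 (c = -⅐*(-464) = 464/7 ≈ 66.286)
c - a = 464/7 - 1*52831 = 464/7 - 52831 = -369353/7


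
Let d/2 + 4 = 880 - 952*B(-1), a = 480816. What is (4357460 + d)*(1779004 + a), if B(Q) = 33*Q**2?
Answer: 9709045451600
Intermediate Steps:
d = -61080 (d = -8 + 2*(880 - 31416*(-1)**2) = -8 + 2*(880 - 31416) = -8 + 2*(-30536) = -8 - 61072 = -61080)
(4357460 + d)*(1779004 + a) = (4357460 - 61080)*(1779004 + 480816) = 4296380*2259820 = 9709045451600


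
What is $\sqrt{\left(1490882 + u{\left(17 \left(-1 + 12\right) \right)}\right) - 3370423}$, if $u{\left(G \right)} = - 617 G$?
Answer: $2 i \sqrt{498730} \approx 1412.4 i$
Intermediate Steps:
$\sqrt{\left(1490882 + u{\left(17 \left(-1 + 12\right) \right)}\right) - 3370423} = \sqrt{\left(1490882 - 617 \cdot 17 \left(-1 + 12\right)\right) - 3370423} = \sqrt{\left(1490882 - 617 \cdot 17 \cdot 11\right) - 3370423} = \sqrt{\left(1490882 - 115379\right) - 3370423} = \sqrt{1375503 - 3370423} = \sqrt{-1994920} = 2 i \sqrt{498730}$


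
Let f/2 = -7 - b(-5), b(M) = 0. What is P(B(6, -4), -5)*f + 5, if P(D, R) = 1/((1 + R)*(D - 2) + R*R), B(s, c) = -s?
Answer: 271/57 ≈ 4.7544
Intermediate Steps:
f = -14 (f = 2*(-7 - 1*0) = 2*(-7 + 0) = 2*(-7) = -14)
P(D, R) = 1/(R² + (1 + R)*(-2 + D)) (P(D, R) = 1/((1 + R)*(-2 + D) + R²) = 1/(R² + (1 + R)*(-2 + D)))
P(B(6, -4), -5)*f + 5 = -14/(-2 - 1*6 + (-5)² - 2*(-5) - 1*6*(-5)) + 5 = -14/(-2 - 6 + 25 + 10 - 6*(-5)) + 5 = -14/(-2 - 6 + 25 + 10 + 30) + 5 = -14/57 + 5 = 271/57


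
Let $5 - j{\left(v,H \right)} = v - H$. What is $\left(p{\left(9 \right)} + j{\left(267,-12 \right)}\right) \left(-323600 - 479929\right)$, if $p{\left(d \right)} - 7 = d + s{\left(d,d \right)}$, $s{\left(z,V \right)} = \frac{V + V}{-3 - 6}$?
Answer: $208917540$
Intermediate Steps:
$j{\left(v,H \right)} = 5 + H - v$ ($j{\left(v,H \right)} = 5 - \left(v - H\right) = 5 + \left(H - v\right) = 5 + H - v$)
$s{\left(z,V \right)} = - \frac{2 V}{9}$ ($s{\left(z,V \right)} = \frac{2 V}{-9} = 2 V \left(- \frac{1}{9}\right) = - \frac{2 V}{9}$)
$p{\left(d \right)} = 7 + \frac{7 d}{9}$ ($p{\left(d \right)} = 7 + \left(d - \frac{2 d}{9}\right) = 7 + \frac{7 d}{9}$)
$\left(p{\left(9 \right)} + j{\left(267,-12 \right)}\right) \left(-323600 - 479929\right) = \left(\left(7 + \frac{7}{9} \cdot 9\right) - 274\right) \left(-323600 - 479929\right) = \left(\left(7 + 7\right) - 274\right) \left(-803529\right) = \left(14 - 274\right) \left(-803529\right) = \left(-260\right) \left(-803529\right) = 208917540$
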